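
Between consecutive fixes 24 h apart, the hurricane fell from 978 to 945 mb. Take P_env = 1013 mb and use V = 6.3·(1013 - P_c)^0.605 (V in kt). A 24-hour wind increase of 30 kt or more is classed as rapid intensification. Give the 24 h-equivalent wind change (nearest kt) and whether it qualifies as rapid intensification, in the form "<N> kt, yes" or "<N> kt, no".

27 kt, no

V₁: ΔP = 35, V ≈ 6.3 × 35^0.605 ≈ 54.14 kt.
V₂: ΔP = 68, V ≈ 6.3 × 68^0.605 ≈ 80.91 kt.
ΔV over 24 h = 26.77 kt → 24 h equivalent = 26.77 × 24/24 ≈ 26.77 kt.
27 kt < 30 kt ⇒ not rapid intensification.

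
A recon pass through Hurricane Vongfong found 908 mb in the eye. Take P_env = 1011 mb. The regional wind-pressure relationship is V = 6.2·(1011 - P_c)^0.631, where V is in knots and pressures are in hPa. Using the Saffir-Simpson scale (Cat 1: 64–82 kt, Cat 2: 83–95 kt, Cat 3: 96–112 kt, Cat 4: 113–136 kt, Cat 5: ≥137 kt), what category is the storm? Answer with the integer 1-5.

ΔP = 1011 − 908 = 103 mb.
V ≈ 6.2 × 103^0.631 = 6.2 × 18.63 ≈ 115 kt.
115 kt falls in the Category 4 band.

4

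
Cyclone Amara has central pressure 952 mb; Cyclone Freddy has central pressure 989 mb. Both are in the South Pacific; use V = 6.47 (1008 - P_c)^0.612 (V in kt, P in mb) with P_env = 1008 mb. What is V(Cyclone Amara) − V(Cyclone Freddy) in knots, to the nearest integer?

37 kt

Cyclone Amara: ΔP = 56; V ≈ 6.47 × 56^0.612 ≈ 76.00 kt.
Cyclone Freddy: ΔP = 19; V ≈ 6.47 × 19^0.612 ≈ 39.22 kt.
Difference ≈ 76.00 − 39.22 = 36.78 → 37 kt.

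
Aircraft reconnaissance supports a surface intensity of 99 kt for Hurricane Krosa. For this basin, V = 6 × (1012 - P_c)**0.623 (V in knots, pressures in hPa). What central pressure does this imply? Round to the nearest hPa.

922 hPa

ΔP = (V / 6)^(1/0.623) = (99/6)^1.605.
99/6 = 16.500; 16.500^1.605 ≈ 90.00 hPa.
P_c = 1012 − 90.00 = 922.00 ≈ 922 hPa.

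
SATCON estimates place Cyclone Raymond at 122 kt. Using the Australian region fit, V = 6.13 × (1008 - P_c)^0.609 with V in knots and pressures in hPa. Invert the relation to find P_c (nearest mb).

872 mb

ΔP = (V / 6.13)^(1/0.609) = (122/6.13)^1.642.
122/6.13 = 19.902; 19.902^1.642 ≈ 135.78 mb.
P_c = 1008 − 135.78 = 872.22 ≈ 872 mb.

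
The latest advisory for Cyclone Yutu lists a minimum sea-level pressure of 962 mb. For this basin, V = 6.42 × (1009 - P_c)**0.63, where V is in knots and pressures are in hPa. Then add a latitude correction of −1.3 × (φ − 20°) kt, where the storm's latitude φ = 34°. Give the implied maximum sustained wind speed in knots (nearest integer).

54 kt

ΔP = 1009 − 962 = 47 mb.
47^0.63 ≈ 11.309.
V ≈ 6.42 × 11.309 ≈ 72.6 kt.
Latitude correction: −1.3 × (34 − 20) = -18.2 kt.
Corrected V ≈ 54.4 kt → 54 kt.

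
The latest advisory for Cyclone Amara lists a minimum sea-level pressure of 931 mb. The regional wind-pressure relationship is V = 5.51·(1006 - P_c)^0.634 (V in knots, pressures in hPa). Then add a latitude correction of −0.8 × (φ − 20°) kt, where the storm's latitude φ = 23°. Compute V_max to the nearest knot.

ΔP = 1006 − 931 = 75 mb.
75^0.634 ≈ 15.445.
V ≈ 5.51 × 15.445 ≈ 85.1 kt.
Latitude correction: −0.8 × (23 − 20) = -2.4 kt.
Corrected V ≈ 82.7 kt → 83 kt.

83 kt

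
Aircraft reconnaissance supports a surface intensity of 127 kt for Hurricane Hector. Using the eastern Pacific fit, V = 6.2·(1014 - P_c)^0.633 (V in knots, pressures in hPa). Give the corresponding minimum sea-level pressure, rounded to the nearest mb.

ΔP = (V / 6.2)^(1/0.633) = (127/6.2)^1.580.
127/6.2 = 20.484; 20.484^1.580 ≈ 117.96 mb.
P_c = 1014 − 117.96 = 896.04 ≈ 896 mb.

896 mb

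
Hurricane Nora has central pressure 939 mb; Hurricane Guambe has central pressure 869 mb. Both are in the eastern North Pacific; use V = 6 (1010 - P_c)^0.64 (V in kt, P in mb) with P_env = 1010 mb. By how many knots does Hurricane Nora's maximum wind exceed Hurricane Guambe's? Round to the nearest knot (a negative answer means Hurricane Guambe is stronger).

-51 kt

Hurricane Nora: ΔP = 71; V ≈ 6 × 71^0.64 ≈ 91.82 kt.
Hurricane Guambe: ΔP = 141; V ≈ 6 × 141^0.64 ≈ 142.45 kt.
Difference ≈ 91.82 − 142.45 = -50.63 → -51 kt.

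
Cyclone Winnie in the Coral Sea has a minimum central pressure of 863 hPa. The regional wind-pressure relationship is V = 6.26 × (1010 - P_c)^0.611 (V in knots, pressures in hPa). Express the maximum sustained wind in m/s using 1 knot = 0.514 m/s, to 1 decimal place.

67.9 m/s

ΔP = 1010 − 863 = 147 hPa.
V ≈ 6.26 × 147^0.611 = 6.26 × 21.097 ≈ 132.070 kt.
132.070 × 0.514 ≈ 67.88 m/s → 67.9 m/s.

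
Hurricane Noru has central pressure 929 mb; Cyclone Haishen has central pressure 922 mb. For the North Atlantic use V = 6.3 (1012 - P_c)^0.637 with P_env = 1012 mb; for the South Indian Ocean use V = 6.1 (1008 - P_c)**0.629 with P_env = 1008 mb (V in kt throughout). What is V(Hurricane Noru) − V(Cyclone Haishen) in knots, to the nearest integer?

5 kt

Hurricane Noru: ΔP = 83; V ≈ 6.3 × 83^0.637 ≈ 105.15 kt.
Cyclone Haishen: ΔP = 86; V ≈ 6.1 × 86^0.629 ≈ 100.49 kt.
Difference ≈ 105.15 − 100.49 = 4.66 → 5 kt.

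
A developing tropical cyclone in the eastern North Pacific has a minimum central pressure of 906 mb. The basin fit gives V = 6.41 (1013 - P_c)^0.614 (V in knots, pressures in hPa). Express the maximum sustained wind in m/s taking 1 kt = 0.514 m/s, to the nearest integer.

ΔP = 1013 − 906 = 107 mb.
V ≈ 6.41 × 107^0.614 = 6.41 × 17.621 ≈ 112.953 kt.
112.953 × 0.514 ≈ 58.06 m/s → 58 m/s.

58 m/s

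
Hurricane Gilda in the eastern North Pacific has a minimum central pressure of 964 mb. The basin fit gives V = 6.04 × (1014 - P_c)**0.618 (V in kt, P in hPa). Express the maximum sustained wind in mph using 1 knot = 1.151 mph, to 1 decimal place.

ΔP = 1014 − 964 = 50 mb.
V ≈ 6.04 × 50^0.618 = 6.04 × 11.219 ≈ 67.764 kt.
67.764 × 1.151 ≈ 78.00 mph → 78.0 mph.

78.0 mph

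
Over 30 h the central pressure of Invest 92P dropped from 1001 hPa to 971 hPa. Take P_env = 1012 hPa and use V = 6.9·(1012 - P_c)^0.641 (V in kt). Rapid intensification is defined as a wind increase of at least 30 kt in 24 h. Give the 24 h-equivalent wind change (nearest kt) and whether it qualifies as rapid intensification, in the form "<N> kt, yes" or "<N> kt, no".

34 kt, yes

V₁: ΔP = 11, V ≈ 6.9 × 11^0.641 ≈ 32.09 kt.
V₂: ΔP = 41, V ≈ 6.9 × 41^0.641 ≈ 74.58 kt.
ΔV over 30 h = 42.49 kt → 24 h equivalent = 42.49 × 24/30 ≈ 33.99 kt.
34 kt ≥ 30 kt ⇒ rapid intensification.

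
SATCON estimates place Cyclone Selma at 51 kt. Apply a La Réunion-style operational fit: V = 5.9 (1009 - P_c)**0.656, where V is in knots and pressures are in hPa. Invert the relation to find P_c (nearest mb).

982 mb

ΔP = (V / 5.9)^(1/0.656) = (51/5.9)^1.524.
51/5.9 = 8.644; 8.644^1.524 ≈ 26.79 mb.
P_c = 1009 − 26.79 = 982.21 ≈ 982 mb.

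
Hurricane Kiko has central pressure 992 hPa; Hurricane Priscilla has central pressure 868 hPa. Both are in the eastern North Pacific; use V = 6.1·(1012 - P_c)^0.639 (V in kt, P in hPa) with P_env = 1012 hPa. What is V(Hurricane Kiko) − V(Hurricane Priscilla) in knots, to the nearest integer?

Hurricane Kiko: ΔP = 20; V ≈ 6.1 × 20^0.639 ≈ 41.37 kt.
Hurricane Priscilla: ΔP = 144; V ≈ 6.1 × 144^0.639 ≈ 146.06 kt.
Difference ≈ 41.37 − 146.06 = -104.69 → -105 kt.

-105 kt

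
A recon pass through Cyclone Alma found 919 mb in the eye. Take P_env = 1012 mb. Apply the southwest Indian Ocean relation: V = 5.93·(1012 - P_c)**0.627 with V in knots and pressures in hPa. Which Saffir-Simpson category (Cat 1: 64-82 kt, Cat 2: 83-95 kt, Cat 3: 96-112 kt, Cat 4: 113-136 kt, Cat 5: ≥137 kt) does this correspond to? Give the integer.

3

ΔP = 1012 − 919 = 93 mb.
V ≈ 5.93 × 93^0.627 = 5.93 × 17.15 ≈ 102 kt.
102 kt falls in the Category 3 band.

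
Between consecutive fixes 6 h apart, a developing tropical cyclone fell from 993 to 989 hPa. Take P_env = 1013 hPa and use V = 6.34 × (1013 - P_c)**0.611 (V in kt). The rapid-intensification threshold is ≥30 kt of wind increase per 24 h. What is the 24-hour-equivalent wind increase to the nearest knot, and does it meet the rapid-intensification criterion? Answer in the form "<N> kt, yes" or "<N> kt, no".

19 kt, no

V₁: ΔP = 20, V ≈ 6.34 × 20^0.611 ≈ 39.54 kt.
V₂: ΔP = 24, V ≈ 6.34 × 24^0.611 ≈ 44.20 kt.
ΔV over 6 h = 4.66 kt → 24 h equivalent = 4.66 × 24/6 ≈ 18.64 kt.
19 kt < 30 kt ⇒ not rapid intensification.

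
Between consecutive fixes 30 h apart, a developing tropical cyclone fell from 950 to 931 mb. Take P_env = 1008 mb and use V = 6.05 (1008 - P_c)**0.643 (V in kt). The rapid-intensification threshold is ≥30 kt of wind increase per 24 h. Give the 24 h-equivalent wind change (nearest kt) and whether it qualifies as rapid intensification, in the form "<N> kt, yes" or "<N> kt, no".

V₁: ΔP = 58, V ≈ 6.05 × 58^0.643 ≈ 82.35 kt.
V₂: ΔP = 77, V ≈ 6.05 × 77^0.643 ≈ 98.80 kt.
ΔV over 30 h = 16.45 kt → 24 h equivalent = 16.45 × 24/30 ≈ 13.16 kt.
13 kt < 30 kt ⇒ not rapid intensification.

13 kt, no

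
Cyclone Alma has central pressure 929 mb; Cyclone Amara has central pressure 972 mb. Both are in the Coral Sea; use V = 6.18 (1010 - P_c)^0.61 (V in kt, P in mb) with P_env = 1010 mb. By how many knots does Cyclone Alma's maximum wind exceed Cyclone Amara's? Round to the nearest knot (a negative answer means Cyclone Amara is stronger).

Cyclone Alma: ΔP = 81; V ≈ 6.18 × 81^0.61 ≈ 90.19 kt.
Cyclone Amara: ΔP = 38; V ≈ 6.18 × 38^0.61 ≈ 56.84 kt.
Difference ≈ 90.19 − 56.84 = 33.35 → 33 kt.

33 kt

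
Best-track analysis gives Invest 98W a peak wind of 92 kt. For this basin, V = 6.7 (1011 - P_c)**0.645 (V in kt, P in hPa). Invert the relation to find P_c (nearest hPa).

ΔP = (V / 6.7)^(1/0.645) = (92/6.7)^1.550.
92/6.7 = 13.731; 13.731^1.550 ≈ 58.06 hPa.
P_c = 1011 − 58.06 = 952.94 ≈ 953 hPa.

953 hPa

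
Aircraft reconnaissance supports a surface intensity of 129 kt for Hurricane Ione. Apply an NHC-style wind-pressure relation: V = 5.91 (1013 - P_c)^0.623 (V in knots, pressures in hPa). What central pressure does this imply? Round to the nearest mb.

872 mb

ΔP = (V / 5.91)^(1/0.623) = (129/5.91)^1.605.
129/5.91 = 21.827; 21.827^1.605 ≈ 141.02 mb.
P_c = 1013 − 141.02 = 871.98 ≈ 872 mb.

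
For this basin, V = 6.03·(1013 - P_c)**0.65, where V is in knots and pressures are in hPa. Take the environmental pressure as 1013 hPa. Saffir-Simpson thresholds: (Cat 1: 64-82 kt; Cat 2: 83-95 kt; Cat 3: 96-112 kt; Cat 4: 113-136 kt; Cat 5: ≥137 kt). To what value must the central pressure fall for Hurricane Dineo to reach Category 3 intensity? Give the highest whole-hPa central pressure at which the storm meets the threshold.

942 hPa

Category 3 begins at V = 96 kt.
Required ΔP = (96/6.03)^(1/0.65) = 15.920^1.538 ≈ 70.66 hPa.
P_c ≤ 1013 − 70.66 = 942.34, so the highest integer P_c is 942 hPa.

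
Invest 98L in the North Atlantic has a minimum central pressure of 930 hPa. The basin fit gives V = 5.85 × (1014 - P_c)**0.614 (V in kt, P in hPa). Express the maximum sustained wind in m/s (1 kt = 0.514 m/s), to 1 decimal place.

ΔP = 1014 − 930 = 84 hPa.
V ≈ 5.85 × 84^0.614 = 5.85 × 15.188 ≈ 88.851 kt.
88.851 × 0.514 ≈ 45.67 m/s → 45.7 m/s.

45.7 m/s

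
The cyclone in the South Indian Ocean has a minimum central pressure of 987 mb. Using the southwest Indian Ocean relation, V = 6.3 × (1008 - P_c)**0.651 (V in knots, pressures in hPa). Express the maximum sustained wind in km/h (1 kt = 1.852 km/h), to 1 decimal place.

ΔP = 1008 − 987 = 21 mb.
V ≈ 6.3 × 21^0.651 = 6.3 × 7.257 ≈ 45.720 kt.
45.720 × 1.852 ≈ 84.67 km/h → 84.7 km/h.

84.7 km/h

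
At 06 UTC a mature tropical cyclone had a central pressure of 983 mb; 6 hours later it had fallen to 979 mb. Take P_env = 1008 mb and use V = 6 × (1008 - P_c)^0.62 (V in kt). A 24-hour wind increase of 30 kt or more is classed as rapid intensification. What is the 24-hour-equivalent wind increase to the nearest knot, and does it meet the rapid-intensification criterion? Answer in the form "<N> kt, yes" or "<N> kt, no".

V₁: ΔP = 25, V ≈ 6 × 25^0.62 ≈ 44.14 kt.
V₂: ΔP = 29, V ≈ 6 × 29^0.62 ≈ 48.40 kt.
ΔV over 6 h = 4.26 kt → 24 h equivalent = 4.26 × 24/6 ≈ 17.04 kt.
17 kt < 30 kt ⇒ not rapid intensification.

17 kt, no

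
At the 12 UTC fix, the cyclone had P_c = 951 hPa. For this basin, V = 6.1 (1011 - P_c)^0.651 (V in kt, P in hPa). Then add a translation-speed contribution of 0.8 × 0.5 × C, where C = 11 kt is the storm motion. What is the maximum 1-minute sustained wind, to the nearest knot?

92 kt

ΔP = 1011 − 951 = 60 hPa.
60^0.651 ≈ 14.374.
V ≈ 6.1 × 14.374 ≈ 87.7 kt.
Translation term: 0.8 × 0.5 × 11 = 4.4 kt.
Corrected V ≈ 92.1 kt → 92 kt.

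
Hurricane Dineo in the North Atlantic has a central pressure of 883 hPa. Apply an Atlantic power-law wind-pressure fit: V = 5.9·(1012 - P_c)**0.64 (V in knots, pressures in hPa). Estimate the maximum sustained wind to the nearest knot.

132 kt

ΔP = 1012 − 883 = 129 hPa.
129^0.64 ≈ 22.427.
V ≈ 5.9 × 22.427 ≈ 132.3 kt.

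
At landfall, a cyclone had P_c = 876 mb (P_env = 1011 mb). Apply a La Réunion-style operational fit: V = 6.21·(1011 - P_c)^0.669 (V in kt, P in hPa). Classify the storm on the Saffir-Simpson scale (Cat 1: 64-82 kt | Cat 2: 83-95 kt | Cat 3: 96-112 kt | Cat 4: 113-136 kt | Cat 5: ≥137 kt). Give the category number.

ΔP = 1011 − 876 = 135 mb.
V ≈ 6.21 × 135^0.669 = 6.21 × 26.62 ≈ 165 kt.
165 kt falls in the Category 5 band.

5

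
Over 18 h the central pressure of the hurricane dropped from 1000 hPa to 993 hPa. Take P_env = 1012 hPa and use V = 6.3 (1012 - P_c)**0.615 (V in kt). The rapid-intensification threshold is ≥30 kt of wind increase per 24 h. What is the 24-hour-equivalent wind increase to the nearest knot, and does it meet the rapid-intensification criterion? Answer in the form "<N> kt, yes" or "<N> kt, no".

V₁: ΔP = 12, V ≈ 6.3 × 12^0.615 ≈ 29.04 kt.
V₂: ΔP = 19, V ≈ 6.3 × 19^0.615 ≈ 38.53 kt.
ΔV over 18 h = 9.49 kt → 24 h equivalent = 9.49 × 24/18 ≈ 12.65 kt.
13 kt < 30 kt ⇒ not rapid intensification.

13 kt, no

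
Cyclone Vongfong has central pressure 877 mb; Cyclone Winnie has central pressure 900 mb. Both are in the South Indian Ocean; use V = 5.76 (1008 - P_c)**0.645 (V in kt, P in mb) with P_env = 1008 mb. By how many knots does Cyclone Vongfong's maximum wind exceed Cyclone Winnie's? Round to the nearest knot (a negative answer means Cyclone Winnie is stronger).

Cyclone Vongfong: ΔP = 131; V ≈ 5.76 × 131^0.645 ≈ 133.68 kt.
Cyclone Winnie: ΔP = 108; V ≈ 5.76 × 108^0.645 ≈ 118.03 kt.
Difference ≈ 133.68 − 118.03 = 15.65 → 16 kt.

16 kt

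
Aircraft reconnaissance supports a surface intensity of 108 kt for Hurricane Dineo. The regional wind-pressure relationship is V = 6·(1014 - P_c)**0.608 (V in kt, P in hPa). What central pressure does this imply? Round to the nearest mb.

898 mb

ΔP = (V / 6)^(1/0.608) = (108/6)^1.645.
108/6 = 18.000; 18.000^1.645 ≈ 116.04 mb.
P_c = 1014 − 116.04 = 897.96 ≈ 898 mb.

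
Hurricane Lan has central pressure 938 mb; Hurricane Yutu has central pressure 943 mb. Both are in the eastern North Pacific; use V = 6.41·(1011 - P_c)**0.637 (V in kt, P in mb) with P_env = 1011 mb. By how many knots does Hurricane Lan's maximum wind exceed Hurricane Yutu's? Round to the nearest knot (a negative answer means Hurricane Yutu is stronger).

4 kt

Hurricane Lan: ΔP = 73; V ≈ 6.41 × 73^0.637 ≈ 98.58 kt.
Hurricane Yutu: ΔP = 68; V ≈ 6.41 × 68^0.637 ≈ 94.23 kt.
Difference ≈ 98.58 − 94.23 = 4.35 → 4 kt.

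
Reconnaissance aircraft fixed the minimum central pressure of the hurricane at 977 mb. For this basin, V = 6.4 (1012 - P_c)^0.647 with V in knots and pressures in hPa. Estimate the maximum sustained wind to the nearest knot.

64 kt

ΔP = 1012 − 977 = 35 mb.
35^0.647 ≈ 9.977.
V ≈ 6.4 × 9.977 ≈ 63.9 kt.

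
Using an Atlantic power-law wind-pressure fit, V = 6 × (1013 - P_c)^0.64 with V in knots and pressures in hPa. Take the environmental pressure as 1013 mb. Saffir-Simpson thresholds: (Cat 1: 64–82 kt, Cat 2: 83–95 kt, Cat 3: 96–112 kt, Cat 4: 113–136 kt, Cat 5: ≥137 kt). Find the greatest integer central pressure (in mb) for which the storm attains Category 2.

Category 2 begins at V = 83 kt.
Required ΔP = (83/6)^(1/0.64) = 13.833^1.562 ≈ 60.63 mb.
P_c ≤ 1013 − 60.63 = 952.37, so the highest integer P_c is 952 mb.

952 mb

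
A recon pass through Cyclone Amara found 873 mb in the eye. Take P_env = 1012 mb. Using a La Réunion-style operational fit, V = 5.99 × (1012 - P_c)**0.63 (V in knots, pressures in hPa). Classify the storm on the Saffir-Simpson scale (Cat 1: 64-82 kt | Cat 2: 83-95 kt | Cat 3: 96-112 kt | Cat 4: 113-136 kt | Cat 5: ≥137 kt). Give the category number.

4

ΔP = 1012 − 873 = 139 mb.
V ≈ 5.99 × 139^0.63 = 5.99 × 22.39 ≈ 134 kt.
134 kt falls in the Category 4 band.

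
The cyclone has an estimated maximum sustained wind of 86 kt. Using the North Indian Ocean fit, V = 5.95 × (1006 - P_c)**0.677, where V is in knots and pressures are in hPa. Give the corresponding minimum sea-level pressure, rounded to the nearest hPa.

954 hPa

ΔP = (V / 5.95)^(1/0.677) = (86/5.95)^1.477.
86/5.95 = 14.454; 14.454^1.477 ≈ 51.69 hPa.
P_c = 1006 − 51.69 = 954.31 ≈ 954 hPa.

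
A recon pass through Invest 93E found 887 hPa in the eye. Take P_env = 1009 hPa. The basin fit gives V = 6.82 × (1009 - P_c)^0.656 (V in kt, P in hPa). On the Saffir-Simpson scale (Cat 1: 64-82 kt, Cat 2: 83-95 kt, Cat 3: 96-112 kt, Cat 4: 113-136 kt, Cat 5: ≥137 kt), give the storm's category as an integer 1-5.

ΔP = 1009 − 887 = 122 hPa.
V ≈ 6.82 × 122^0.656 = 6.82 × 23.37 ≈ 159 kt.
159 kt falls in the Category 5 band.

5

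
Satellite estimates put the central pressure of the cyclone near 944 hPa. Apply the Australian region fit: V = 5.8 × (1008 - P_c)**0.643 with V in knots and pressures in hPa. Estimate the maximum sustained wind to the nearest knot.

84 kt

ΔP = 1008 − 944 = 64 hPa.
64^0.643 ≈ 14.500.
V ≈ 5.8 × 14.500 ≈ 84.1 kt.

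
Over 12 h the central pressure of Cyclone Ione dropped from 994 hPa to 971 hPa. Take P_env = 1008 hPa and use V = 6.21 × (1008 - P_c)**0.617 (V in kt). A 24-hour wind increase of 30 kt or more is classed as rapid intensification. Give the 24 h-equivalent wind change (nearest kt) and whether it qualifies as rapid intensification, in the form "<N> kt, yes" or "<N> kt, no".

V₁: ΔP = 14, V ≈ 6.21 × 14^0.617 ≈ 31.64 kt.
V₂: ΔP = 37, V ≈ 6.21 × 37^0.617 ≈ 57.63 kt.
ΔV over 12 h = 25.99 kt → 24 h equivalent = 25.99 × 24/12 ≈ 51.98 kt.
52 kt ≥ 30 kt ⇒ rapid intensification.

52 kt, yes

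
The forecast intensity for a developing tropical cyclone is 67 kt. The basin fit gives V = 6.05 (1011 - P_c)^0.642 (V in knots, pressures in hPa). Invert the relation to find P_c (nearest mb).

ΔP = (V / 6.05)^(1/0.642) = (67/6.05)^1.558.
67/6.05 = 11.074; 11.074^1.558 ≈ 42.33 mb.
P_c = 1011 − 42.33 = 968.67 ≈ 969 mb.

969 mb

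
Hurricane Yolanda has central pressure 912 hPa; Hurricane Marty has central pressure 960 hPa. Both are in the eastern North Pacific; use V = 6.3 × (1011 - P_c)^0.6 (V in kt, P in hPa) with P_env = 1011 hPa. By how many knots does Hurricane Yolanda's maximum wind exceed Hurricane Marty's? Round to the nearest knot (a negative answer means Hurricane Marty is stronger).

33 kt

Hurricane Yolanda: ΔP = 99; V ≈ 6.3 × 99^0.6 ≈ 99.25 kt.
Hurricane Marty: ΔP = 51; V ≈ 6.3 × 51^0.6 ≈ 66.66 kt.
Difference ≈ 99.25 − 66.66 = 32.59 → 33 kt.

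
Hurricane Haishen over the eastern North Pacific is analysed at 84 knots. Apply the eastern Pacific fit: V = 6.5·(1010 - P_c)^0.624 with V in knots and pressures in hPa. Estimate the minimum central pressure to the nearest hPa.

950 hPa

ΔP = (V / 6.5)^(1/0.624) = (84/6.5)^1.603.
84/6.5 = 12.923; 12.923^1.603 ≈ 60.40 hPa.
P_c = 1010 − 60.40 = 949.60 ≈ 950 hPa.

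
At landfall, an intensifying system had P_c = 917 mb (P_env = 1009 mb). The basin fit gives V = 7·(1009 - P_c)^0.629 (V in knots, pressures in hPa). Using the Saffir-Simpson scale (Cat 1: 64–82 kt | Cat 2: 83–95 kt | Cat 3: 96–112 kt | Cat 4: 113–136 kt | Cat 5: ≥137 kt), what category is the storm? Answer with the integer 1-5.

4

ΔP = 1009 − 917 = 92 mb.
V ≈ 7 × 92^0.629 = 7 × 17.19 ≈ 120 kt.
120 kt falls in the Category 4 band.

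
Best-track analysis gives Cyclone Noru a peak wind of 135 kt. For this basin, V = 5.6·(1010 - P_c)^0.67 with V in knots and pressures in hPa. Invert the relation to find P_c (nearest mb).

ΔP = (V / 5.6)^(1/0.67) = (135/5.6)^1.493.
135/5.6 = 24.107; 24.107^1.493 ≈ 115.59 mb.
P_c = 1010 − 115.59 = 894.41 ≈ 894 mb.

894 mb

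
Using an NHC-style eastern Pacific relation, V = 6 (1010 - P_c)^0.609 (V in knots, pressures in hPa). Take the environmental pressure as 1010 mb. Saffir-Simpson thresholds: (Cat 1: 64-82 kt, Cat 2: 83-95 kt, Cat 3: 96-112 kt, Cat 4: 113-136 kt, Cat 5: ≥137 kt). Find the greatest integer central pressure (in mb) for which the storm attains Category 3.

915 mb

Category 3 begins at V = 96 kt.
Required ΔP = (96/6)^(1/0.609) = 16.000^1.642 ≈ 94.89 mb.
P_c ≤ 1010 − 94.89 = 915.11, so the highest integer P_c is 915 mb.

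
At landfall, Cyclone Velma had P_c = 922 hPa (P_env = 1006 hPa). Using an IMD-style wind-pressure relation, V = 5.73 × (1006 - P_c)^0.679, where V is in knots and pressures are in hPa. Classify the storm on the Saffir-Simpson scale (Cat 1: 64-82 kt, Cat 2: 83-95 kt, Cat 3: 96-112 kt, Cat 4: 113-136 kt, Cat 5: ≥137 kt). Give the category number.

ΔP = 1006 − 922 = 84 hPa.
V ≈ 5.73 × 84^0.679 = 5.73 × 20.26 ≈ 116 kt.
116 kt falls in the Category 4 band.

4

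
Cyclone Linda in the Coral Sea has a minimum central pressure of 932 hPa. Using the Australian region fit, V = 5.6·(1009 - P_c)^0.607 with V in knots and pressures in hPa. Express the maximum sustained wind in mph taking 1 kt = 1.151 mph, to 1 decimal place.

90.0 mph

ΔP = 1009 − 932 = 77 hPa.
V ≈ 5.6 × 77^0.607 = 5.6 × 13.967 ≈ 78.215 kt.
78.215 × 1.151 ≈ 90.03 mph → 90.0 mph.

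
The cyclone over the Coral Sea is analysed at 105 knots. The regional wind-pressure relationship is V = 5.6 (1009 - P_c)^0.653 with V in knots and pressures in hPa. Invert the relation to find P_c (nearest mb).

920 mb

ΔP = (V / 5.6)^(1/0.653) = (105/5.6)^1.531.
105/5.6 = 18.750; 18.750^1.531 ≈ 89.02 mb.
P_c = 1009 − 89.02 = 919.98 ≈ 920 mb.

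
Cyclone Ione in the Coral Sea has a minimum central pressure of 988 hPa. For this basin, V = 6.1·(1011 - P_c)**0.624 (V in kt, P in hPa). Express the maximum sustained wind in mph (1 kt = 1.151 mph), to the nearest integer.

50 mph

ΔP = 1011 − 988 = 23 hPa.
V ≈ 6.1 × 23^0.624 = 6.1 × 7.075 ≈ 43.157 kt.
43.157 × 1.151 ≈ 49.67 mph → 50 mph.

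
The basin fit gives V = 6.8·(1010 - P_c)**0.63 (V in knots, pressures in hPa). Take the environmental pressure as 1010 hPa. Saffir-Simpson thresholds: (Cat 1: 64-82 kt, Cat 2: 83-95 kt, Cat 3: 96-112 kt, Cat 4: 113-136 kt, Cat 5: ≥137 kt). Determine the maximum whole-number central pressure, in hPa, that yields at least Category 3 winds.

Category 3 begins at V = 96 kt.
Required ΔP = (96/6.8)^(1/0.63) = 14.118^1.587 ≈ 66.84 hPa.
P_c ≤ 1010 − 66.84 = 943.16, so the highest integer P_c is 943 hPa.

943 hPa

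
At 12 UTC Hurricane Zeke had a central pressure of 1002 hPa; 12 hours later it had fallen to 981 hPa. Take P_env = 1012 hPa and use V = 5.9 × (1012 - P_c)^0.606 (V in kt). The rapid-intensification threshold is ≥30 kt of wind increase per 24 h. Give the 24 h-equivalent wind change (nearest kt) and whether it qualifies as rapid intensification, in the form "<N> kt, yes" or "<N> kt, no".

47 kt, yes

V₁: ΔP = 10, V ≈ 5.9 × 10^0.606 ≈ 23.82 kt.
V₂: ΔP = 31, V ≈ 5.9 × 31^0.606 ≈ 47.27 kt.
ΔV over 12 h = 23.45 kt → 24 h equivalent = 23.45 × 24/12 ≈ 46.90 kt.
47 kt ≥ 30 kt ⇒ rapid intensification.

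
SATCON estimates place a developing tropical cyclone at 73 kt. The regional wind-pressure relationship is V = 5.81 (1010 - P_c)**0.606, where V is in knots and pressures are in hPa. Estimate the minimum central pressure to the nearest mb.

ΔP = (V / 5.81)^(1/0.606) = (73/5.81)^1.650.
73/5.81 = 12.565; 12.565^1.650 ≈ 65.13 mb.
P_c = 1010 − 65.13 = 944.87 ≈ 945 mb.

945 mb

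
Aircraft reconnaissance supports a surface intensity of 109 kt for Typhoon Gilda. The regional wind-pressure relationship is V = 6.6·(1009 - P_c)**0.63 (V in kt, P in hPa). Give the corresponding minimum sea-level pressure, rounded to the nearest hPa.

923 hPa

ΔP = (V / 6.6)^(1/0.63) = (109/6.6)^1.587.
109/6.6 = 16.515; 16.515^1.587 ≈ 85.73 hPa.
P_c = 1009 − 85.73 = 923.27 ≈ 923 hPa.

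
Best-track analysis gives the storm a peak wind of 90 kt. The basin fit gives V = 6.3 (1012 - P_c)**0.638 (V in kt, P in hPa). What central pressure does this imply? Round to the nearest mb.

947 mb

ΔP = (V / 6.3)^(1/0.638) = (90/6.3)^1.567.
90/6.3 = 14.286; 14.286^1.567 ≈ 64.59 mb.
P_c = 1012 − 64.59 = 947.41 ≈ 947 mb.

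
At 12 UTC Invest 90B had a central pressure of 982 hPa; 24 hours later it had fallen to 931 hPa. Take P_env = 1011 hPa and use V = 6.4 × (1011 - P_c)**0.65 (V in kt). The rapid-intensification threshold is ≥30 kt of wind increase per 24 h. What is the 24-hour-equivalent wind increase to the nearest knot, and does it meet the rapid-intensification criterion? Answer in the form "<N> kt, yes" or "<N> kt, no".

53 kt, yes

V₁: ΔP = 29, V ≈ 6.4 × 29^0.65 ≈ 57.11 kt.
V₂: ΔP = 80, V ≈ 6.4 × 80^0.65 ≈ 110.46 kt.
ΔV over 24 h = 53.35 kt → 24 h equivalent = 53.35 × 24/24 ≈ 53.35 kt.
53 kt ≥ 30 kt ⇒ rapid intensification.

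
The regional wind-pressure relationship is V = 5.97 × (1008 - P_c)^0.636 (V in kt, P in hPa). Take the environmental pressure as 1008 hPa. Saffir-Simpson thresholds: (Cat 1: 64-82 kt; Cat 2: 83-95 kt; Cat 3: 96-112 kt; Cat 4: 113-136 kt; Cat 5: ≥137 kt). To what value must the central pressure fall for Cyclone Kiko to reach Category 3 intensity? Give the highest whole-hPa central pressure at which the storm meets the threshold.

Category 3 begins at V = 96 kt.
Required ΔP = (96/5.97)^(1/0.636) = 16.080^1.572 ≈ 78.83 hPa.
P_c ≤ 1008 − 78.83 = 929.17, so the highest integer P_c is 929 hPa.

929 hPa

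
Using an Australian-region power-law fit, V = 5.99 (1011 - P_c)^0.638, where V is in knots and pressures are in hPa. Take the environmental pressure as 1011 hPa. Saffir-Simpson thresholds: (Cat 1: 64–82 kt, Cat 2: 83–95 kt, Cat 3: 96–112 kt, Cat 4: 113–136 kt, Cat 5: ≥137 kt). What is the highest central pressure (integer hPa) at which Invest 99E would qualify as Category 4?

Category 4 begins at V = 113 kt.
Required ΔP = (113/5.99)^(1/0.638) = 18.865^1.567 ≈ 99.87 hPa.
P_c ≤ 1011 − 99.87 = 911.13, so the highest integer P_c is 911 hPa.

911 hPa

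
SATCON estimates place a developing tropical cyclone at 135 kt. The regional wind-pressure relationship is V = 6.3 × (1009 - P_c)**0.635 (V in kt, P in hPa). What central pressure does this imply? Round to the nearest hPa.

ΔP = (V / 6.3)^(1/0.635) = (135/6.3)^1.575.
135/6.3 = 21.429; 21.429^1.575 ≈ 124.75 hPa.
P_c = 1009 − 124.75 = 884.25 ≈ 884 hPa.

884 hPa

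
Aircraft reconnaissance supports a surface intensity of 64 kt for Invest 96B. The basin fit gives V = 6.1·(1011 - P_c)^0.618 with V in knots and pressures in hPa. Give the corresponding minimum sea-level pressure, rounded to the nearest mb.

ΔP = (V / 6.1)^(1/0.618) = (64/6.1)^1.618.
64/6.1 = 10.492; 10.492^1.618 ≈ 44.86 mb.
P_c = 1011 − 44.86 = 966.14 ≈ 966 mb.

966 mb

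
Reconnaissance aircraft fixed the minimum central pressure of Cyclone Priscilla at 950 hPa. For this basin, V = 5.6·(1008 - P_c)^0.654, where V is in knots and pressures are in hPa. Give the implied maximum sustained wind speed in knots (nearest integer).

80 kt

ΔP = 1008 − 950 = 58 hPa.
58^0.654 ≈ 14.233.
V ≈ 5.6 × 14.233 ≈ 79.7 kt.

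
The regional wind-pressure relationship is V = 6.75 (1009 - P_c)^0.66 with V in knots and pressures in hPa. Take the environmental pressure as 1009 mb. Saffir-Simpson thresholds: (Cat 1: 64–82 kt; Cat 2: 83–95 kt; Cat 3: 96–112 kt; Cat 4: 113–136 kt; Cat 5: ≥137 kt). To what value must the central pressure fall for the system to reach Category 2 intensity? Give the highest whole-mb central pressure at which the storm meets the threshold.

Category 2 begins at V = 83 kt.
Required ΔP = (83/6.75)^(1/0.66) = 12.296^1.515 ≈ 44.79 mb.
P_c ≤ 1009 − 44.79 = 964.21, so the highest integer P_c is 964 mb.

964 mb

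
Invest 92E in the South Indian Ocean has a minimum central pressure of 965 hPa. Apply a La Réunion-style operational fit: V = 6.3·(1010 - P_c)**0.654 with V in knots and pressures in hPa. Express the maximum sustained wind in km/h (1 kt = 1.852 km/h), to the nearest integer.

141 km/h

ΔP = 1010 − 965 = 45 hPa.
V ≈ 6.3 × 45^0.654 = 6.3 × 12.056 ≈ 75.952 kt.
75.952 × 1.852 ≈ 140.66 km/h → 141 km/h.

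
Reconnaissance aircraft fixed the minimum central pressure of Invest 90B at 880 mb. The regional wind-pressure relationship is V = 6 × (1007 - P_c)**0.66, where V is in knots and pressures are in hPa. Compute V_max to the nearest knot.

147 kt

ΔP = 1007 − 880 = 127 mb.
127^0.66 ≈ 24.463.
V ≈ 6 × 24.463 ≈ 146.8 kt.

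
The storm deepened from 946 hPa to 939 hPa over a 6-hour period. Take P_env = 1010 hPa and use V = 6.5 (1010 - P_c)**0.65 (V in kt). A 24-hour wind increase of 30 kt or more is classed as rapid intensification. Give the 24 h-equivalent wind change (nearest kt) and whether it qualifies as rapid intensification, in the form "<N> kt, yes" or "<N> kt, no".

27 kt, no

V₁: ΔP = 64, V ≈ 6.5 × 64^0.65 ≈ 97.04 kt.
V₂: ΔP = 71, V ≈ 6.5 × 71^0.65 ≈ 103.81 kt.
ΔV over 6 h = 6.77 kt → 24 h equivalent = 6.77 × 24/6 ≈ 27.08 kt.
27 kt < 30 kt ⇒ not rapid intensification.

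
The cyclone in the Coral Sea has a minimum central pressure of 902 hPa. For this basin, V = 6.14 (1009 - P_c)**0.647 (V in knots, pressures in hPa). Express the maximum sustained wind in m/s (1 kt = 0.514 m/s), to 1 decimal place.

ΔP = 1009 − 902 = 107 hPa.
V ≈ 6.14 × 107^0.647 = 6.14 × 20.559 ≈ 126.235 kt.
126.235 × 0.514 ≈ 64.88 m/s → 64.9 m/s.

64.9 m/s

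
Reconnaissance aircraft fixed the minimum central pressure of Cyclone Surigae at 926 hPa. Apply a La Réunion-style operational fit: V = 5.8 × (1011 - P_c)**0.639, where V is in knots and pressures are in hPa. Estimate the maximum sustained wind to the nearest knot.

ΔP = 1011 − 926 = 85 hPa.
85^0.639 ≈ 17.096.
V ≈ 5.8 × 17.096 ≈ 99.2 kt.

99 kt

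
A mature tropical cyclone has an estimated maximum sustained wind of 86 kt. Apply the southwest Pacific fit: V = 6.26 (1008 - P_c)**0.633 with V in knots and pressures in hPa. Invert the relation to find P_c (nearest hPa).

ΔP = (V / 6.26)^(1/0.633) = (86/6.26)^1.580.
86/6.26 = 13.738; 13.738^1.580 ≈ 62.76 hPa.
P_c = 1008 − 62.76 = 945.24 ≈ 945 hPa.

945 hPa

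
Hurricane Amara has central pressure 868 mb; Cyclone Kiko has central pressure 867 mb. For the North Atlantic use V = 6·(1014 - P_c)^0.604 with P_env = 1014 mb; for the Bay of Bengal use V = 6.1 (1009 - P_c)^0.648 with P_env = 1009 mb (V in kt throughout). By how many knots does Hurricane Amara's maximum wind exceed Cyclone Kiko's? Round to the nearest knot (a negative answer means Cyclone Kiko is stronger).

Hurricane Amara: ΔP = 146; V ≈ 6 × 146^0.604 ≈ 121.74 kt.
Cyclone Kiko: ΔP = 142; V ≈ 6.1 × 142^0.648 ≈ 151.36 kt.
Difference ≈ 121.74 − 151.36 = -29.62 → -30 kt.

-30 kt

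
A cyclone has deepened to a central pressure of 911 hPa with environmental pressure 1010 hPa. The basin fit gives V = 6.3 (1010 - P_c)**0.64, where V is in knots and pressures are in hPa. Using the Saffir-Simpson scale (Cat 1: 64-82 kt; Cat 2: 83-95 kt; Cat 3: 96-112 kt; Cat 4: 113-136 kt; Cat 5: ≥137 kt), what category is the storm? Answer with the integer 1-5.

ΔP = 1010 − 911 = 99 hPa.
V ≈ 6.3 × 99^0.64 = 6.3 × 18.93 ≈ 119 kt.
119 kt falls in the Category 4 band.

4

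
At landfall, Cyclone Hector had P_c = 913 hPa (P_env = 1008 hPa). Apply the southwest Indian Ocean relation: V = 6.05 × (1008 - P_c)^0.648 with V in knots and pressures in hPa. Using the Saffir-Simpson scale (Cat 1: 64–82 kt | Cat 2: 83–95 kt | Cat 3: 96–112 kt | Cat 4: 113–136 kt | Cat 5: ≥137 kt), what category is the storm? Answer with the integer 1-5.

4

ΔP = 1008 − 913 = 95 hPa.
V ≈ 6.05 × 95^0.648 = 6.05 × 19.12 ≈ 116 kt.
116 kt falls in the Category 4 band.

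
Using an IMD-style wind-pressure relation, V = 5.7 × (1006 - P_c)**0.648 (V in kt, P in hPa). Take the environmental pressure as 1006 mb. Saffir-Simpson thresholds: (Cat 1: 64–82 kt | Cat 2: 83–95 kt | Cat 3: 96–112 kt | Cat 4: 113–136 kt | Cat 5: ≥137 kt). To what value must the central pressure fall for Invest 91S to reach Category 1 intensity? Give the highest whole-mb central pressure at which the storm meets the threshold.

Category 1 begins at V = 64 kt.
Required ΔP = (64/5.7)^(1/0.648) = 11.228^1.543 ≈ 41.77 mb.
P_c ≤ 1006 − 41.77 = 964.23, so the highest integer P_c is 964 mb.

964 mb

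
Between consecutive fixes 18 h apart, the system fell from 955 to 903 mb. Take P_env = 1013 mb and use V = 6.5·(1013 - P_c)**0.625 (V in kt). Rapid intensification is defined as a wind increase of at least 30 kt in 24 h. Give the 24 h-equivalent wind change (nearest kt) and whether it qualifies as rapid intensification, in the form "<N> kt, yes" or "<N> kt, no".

V₁: ΔP = 58, V ≈ 6.5 × 58^0.625 ≈ 82.23 kt.
V₂: ΔP = 110, V ≈ 6.5 × 110^0.625 ≈ 122.68 kt.
ΔV over 18 h = 40.45 kt → 24 h equivalent = 40.45 × 24/18 ≈ 53.93 kt.
54 kt ≥ 30 kt ⇒ rapid intensification.

54 kt, yes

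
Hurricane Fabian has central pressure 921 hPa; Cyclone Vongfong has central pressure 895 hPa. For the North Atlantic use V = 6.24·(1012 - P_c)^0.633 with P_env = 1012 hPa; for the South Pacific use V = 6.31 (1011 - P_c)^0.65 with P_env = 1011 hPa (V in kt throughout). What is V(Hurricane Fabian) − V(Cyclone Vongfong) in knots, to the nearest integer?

Hurricane Fabian: ΔP = 91; V ≈ 6.24 × 91^0.633 ≈ 108.46 kt.
Cyclone Vongfong: ΔP = 116; V ≈ 6.31 × 116^0.65 ≈ 138.65 kt.
Difference ≈ 108.46 − 138.65 = -30.19 → -30 kt.

-30 kt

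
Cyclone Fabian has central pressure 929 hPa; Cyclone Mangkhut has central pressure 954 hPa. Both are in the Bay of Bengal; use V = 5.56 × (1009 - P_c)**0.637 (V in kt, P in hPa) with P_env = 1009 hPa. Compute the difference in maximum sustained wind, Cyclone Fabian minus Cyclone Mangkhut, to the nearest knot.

Cyclone Fabian: ΔP = 80; V ≈ 5.56 × 80^0.637 ≈ 90.64 kt.
Cyclone Mangkhut: ΔP = 55; V ≈ 5.56 × 55^0.637 ≈ 71.40 kt.
Difference ≈ 90.64 − 71.40 = 19.24 → 19 kt.

19 kt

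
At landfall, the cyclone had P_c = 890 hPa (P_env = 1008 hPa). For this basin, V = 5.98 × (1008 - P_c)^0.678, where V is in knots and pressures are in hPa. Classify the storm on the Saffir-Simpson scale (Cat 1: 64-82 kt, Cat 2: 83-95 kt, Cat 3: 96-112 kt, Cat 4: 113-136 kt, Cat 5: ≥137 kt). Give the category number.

5

ΔP = 1008 − 890 = 118 hPa.
V ≈ 5.98 × 118^0.678 = 5.98 × 25.39 ≈ 152 kt.
152 kt falls in the Category 5 band.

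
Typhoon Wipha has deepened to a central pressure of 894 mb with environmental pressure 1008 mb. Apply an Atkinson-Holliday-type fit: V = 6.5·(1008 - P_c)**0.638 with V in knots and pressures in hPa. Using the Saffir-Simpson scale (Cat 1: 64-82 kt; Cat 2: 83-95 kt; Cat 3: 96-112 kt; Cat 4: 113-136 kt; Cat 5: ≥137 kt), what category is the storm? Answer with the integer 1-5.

4

ΔP = 1008 − 894 = 114 mb.
V ≈ 6.5 × 114^0.638 = 6.5 × 20.53 ≈ 133 kt.
133 kt falls in the Category 4 band.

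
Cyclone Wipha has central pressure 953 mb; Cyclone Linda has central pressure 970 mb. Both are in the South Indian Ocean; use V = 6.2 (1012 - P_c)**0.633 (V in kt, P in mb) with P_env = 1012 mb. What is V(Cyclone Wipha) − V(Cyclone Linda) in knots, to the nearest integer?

16 kt

Cyclone Wipha: ΔP = 59; V ≈ 6.2 × 59^0.633 ≈ 81.91 kt.
Cyclone Linda: ΔP = 42; V ≈ 6.2 × 42^0.633 ≈ 66.06 kt.
Difference ≈ 81.91 − 66.06 = 15.85 → 16 kt.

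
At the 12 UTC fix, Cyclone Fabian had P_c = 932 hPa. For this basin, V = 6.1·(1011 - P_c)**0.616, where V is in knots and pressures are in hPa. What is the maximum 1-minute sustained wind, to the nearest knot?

90 kt

ΔP = 1011 − 932 = 79 hPa.
79^0.616 ≈ 14.755.
V ≈ 6.1 × 14.755 ≈ 90.0 kt.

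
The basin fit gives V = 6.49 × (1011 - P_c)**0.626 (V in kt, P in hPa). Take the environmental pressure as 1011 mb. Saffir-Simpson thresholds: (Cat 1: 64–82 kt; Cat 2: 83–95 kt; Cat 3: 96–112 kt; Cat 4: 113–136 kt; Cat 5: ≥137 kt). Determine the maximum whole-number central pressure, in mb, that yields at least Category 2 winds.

Category 2 begins at V = 83 kt.
Required ΔP = (83/6.49)^(1/0.626) = 12.789^1.597 ≈ 58.63 mb.
P_c ≤ 1011 − 58.63 = 952.37, so the highest integer P_c is 952 mb.

952 mb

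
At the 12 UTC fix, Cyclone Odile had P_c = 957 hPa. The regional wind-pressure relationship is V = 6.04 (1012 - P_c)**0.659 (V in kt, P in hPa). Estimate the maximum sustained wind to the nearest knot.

85 kt

ΔP = 1012 − 957 = 55 hPa.
55^0.659 ≈ 14.025.
V ≈ 6.04 × 14.025 ≈ 84.7 kt.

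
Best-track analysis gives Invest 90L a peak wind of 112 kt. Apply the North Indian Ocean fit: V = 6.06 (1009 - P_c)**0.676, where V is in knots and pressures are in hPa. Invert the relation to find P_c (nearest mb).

934 mb

ΔP = (V / 6.06)^(1/0.676) = (112/6.06)^1.479.
112/6.06 = 18.482; 18.482^1.479 ≈ 74.80 mb.
P_c = 1009 − 74.80 = 934.20 ≈ 934 mb.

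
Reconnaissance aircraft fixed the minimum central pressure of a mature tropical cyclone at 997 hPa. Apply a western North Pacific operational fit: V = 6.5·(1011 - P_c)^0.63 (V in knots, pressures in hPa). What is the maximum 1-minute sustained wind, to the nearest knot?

34 kt

ΔP = 1011 − 997 = 14 hPa.
14^0.63 ≈ 5.273.
V ≈ 6.5 × 5.273 ≈ 34.3 kt.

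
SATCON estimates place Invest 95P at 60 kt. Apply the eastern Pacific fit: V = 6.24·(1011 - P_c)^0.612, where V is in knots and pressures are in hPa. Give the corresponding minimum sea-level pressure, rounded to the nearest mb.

ΔP = (V / 6.24)^(1/0.612) = (60/6.24)^1.634.
60/6.24 = 9.615; 9.615^1.634 ≈ 40.38 mb.
P_c = 1011 − 40.38 = 970.62 ≈ 971 mb.

971 mb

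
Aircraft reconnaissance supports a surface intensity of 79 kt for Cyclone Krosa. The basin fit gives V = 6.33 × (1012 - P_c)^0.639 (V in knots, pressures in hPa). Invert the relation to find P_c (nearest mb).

ΔP = (V / 6.33)^(1/0.639) = (79/6.33)^1.565.
79/6.33 = 12.480; 12.480^1.565 ≈ 51.94 mb.
P_c = 1012 − 51.94 = 960.06 ≈ 960 mb.

960 mb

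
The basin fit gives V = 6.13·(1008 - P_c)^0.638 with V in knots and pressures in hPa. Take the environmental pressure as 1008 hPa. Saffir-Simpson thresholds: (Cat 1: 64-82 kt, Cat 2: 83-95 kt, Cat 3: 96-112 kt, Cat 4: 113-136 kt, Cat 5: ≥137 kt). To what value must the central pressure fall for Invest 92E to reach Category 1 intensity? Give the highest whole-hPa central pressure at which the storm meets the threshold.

Category 1 begins at V = 64 kt.
Required ΔP = (64/6.13)^(1/0.638) = 10.440^1.567 ≈ 39.51 hPa.
P_c ≤ 1008 − 39.51 = 968.49, so the highest integer P_c is 968 hPa.

968 hPa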